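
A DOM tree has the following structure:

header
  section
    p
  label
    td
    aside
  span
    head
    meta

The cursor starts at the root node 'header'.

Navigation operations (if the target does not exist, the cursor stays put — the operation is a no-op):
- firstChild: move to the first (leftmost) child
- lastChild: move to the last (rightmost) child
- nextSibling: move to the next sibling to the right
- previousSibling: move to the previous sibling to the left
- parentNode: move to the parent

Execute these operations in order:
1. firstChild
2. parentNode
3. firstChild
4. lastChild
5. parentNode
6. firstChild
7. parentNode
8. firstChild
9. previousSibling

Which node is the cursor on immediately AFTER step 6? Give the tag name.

Answer: p

Derivation:
After 1 (firstChild): section
After 2 (parentNode): header
After 3 (firstChild): section
After 4 (lastChild): p
After 5 (parentNode): section
After 6 (firstChild): p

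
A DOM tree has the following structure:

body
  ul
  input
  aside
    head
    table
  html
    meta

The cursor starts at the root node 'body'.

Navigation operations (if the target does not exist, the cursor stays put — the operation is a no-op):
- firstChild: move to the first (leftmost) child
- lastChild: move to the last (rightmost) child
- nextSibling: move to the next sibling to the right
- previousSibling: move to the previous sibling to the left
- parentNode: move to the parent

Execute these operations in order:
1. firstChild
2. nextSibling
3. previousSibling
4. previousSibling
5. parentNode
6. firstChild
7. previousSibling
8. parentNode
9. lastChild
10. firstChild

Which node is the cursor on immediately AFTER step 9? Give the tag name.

After 1 (firstChild): ul
After 2 (nextSibling): input
After 3 (previousSibling): ul
After 4 (previousSibling): ul (no-op, stayed)
After 5 (parentNode): body
After 6 (firstChild): ul
After 7 (previousSibling): ul (no-op, stayed)
After 8 (parentNode): body
After 9 (lastChild): html

Answer: html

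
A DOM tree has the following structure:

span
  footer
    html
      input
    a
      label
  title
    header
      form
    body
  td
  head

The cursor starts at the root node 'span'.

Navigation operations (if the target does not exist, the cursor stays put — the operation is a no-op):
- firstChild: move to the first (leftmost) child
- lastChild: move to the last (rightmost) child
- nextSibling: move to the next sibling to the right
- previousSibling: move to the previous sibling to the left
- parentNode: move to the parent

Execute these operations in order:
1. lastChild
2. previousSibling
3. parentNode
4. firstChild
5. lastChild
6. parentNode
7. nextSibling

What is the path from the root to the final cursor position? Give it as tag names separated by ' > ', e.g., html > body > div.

After 1 (lastChild): head
After 2 (previousSibling): td
After 3 (parentNode): span
After 4 (firstChild): footer
After 5 (lastChild): a
After 6 (parentNode): footer
After 7 (nextSibling): title

Answer: span > title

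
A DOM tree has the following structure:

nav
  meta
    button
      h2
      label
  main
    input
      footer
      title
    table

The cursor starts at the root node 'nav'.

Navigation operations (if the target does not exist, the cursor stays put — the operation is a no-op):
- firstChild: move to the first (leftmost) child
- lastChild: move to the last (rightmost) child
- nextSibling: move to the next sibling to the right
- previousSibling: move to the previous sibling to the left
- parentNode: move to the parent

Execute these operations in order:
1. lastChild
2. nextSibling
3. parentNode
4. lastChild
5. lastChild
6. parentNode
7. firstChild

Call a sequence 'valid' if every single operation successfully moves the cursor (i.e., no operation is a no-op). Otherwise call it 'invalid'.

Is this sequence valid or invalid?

After 1 (lastChild): main
After 2 (nextSibling): main (no-op, stayed)
After 3 (parentNode): nav
After 4 (lastChild): main
After 5 (lastChild): table
After 6 (parentNode): main
After 7 (firstChild): input

Answer: invalid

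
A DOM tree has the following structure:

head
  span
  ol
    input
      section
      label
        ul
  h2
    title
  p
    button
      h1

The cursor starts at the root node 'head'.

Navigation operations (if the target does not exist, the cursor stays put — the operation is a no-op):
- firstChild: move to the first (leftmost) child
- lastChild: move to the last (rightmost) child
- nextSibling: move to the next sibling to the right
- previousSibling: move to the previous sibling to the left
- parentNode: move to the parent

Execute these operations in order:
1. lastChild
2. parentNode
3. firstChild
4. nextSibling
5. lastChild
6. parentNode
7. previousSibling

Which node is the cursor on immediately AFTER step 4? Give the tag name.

After 1 (lastChild): p
After 2 (parentNode): head
After 3 (firstChild): span
After 4 (nextSibling): ol

Answer: ol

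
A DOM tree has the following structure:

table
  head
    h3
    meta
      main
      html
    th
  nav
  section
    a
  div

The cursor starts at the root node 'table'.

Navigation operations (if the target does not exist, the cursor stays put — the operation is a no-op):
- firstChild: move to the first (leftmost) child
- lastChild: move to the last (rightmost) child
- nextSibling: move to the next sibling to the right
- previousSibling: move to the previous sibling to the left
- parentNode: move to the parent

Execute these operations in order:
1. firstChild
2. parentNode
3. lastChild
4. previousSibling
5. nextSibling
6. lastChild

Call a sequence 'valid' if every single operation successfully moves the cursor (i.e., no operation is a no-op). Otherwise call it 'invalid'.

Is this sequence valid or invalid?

After 1 (firstChild): head
After 2 (parentNode): table
After 3 (lastChild): div
After 4 (previousSibling): section
After 5 (nextSibling): div
After 6 (lastChild): div (no-op, stayed)

Answer: invalid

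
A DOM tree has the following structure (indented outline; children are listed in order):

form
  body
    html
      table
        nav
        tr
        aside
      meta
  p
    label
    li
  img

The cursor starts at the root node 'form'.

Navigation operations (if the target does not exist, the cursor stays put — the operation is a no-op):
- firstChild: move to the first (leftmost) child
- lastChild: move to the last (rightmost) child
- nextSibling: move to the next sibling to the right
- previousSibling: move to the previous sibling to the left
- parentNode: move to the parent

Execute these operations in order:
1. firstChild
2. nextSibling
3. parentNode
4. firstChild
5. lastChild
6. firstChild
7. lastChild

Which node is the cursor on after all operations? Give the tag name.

After 1 (firstChild): body
After 2 (nextSibling): p
After 3 (parentNode): form
After 4 (firstChild): body
After 5 (lastChild): html
After 6 (firstChild): table
After 7 (lastChild): aside

Answer: aside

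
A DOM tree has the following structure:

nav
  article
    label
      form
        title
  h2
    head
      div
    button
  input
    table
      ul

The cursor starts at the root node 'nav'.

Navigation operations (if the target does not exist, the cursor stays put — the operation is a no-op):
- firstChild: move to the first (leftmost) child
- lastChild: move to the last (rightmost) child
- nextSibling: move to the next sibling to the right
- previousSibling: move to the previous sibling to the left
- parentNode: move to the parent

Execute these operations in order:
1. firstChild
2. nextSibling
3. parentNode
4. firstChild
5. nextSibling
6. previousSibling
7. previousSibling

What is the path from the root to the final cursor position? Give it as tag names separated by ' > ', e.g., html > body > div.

After 1 (firstChild): article
After 2 (nextSibling): h2
After 3 (parentNode): nav
After 4 (firstChild): article
After 5 (nextSibling): h2
After 6 (previousSibling): article
After 7 (previousSibling): article (no-op, stayed)

Answer: nav > article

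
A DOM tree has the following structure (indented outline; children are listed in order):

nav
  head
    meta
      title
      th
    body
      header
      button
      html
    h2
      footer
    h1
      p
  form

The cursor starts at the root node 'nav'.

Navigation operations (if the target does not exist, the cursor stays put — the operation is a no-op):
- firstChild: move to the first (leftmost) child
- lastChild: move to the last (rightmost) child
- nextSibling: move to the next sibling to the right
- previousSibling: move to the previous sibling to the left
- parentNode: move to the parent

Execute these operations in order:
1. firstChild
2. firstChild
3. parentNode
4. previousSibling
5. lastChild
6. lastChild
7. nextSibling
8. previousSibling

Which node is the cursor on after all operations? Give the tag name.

Answer: p

Derivation:
After 1 (firstChild): head
After 2 (firstChild): meta
After 3 (parentNode): head
After 4 (previousSibling): head (no-op, stayed)
After 5 (lastChild): h1
After 6 (lastChild): p
After 7 (nextSibling): p (no-op, stayed)
After 8 (previousSibling): p (no-op, stayed)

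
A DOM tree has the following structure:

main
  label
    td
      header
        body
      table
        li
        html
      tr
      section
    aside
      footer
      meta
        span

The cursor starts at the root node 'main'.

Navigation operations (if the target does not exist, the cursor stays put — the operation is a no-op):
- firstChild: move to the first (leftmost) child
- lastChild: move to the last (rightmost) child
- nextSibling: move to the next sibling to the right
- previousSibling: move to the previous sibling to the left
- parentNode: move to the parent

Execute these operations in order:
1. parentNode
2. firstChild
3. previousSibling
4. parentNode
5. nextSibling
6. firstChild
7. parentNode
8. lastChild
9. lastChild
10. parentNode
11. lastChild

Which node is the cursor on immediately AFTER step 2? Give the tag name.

Answer: label

Derivation:
After 1 (parentNode): main (no-op, stayed)
After 2 (firstChild): label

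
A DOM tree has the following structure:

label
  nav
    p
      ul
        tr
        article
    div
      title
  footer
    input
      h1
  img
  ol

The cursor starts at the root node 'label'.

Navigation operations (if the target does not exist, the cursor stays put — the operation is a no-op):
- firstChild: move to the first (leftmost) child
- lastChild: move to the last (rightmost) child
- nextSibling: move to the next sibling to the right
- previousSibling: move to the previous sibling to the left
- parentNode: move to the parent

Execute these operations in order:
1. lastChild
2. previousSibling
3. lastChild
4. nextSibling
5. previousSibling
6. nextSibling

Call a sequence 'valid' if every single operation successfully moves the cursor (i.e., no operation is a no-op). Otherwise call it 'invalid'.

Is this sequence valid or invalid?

Answer: invalid

Derivation:
After 1 (lastChild): ol
After 2 (previousSibling): img
After 3 (lastChild): img (no-op, stayed)
After 4 (nextSibling): ol
After 5 (previousSibling): img
After 6 (nextSibling): ol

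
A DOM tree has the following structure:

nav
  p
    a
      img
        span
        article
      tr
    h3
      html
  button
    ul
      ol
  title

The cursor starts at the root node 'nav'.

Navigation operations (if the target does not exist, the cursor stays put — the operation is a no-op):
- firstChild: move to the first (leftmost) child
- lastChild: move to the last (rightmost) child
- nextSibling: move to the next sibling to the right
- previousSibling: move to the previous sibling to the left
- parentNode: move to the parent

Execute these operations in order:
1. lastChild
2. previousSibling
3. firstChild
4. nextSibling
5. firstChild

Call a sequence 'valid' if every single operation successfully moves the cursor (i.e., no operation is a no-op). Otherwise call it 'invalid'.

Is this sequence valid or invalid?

After 1 (lastChild): title
After 2 (previousSibling): button
After 3 (firstChild): ul
After 4 (nextSibling): ul (no-op, stayed)
After 5 (firstChild): ol

Answer: invalid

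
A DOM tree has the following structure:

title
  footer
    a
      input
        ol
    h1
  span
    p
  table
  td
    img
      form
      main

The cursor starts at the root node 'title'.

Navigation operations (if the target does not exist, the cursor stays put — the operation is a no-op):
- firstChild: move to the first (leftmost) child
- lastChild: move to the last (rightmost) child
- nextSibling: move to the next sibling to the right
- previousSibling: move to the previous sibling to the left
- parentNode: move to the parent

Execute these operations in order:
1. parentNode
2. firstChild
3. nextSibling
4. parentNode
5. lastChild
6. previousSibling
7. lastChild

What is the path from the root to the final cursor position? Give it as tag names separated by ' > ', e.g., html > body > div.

Answer: title > table

Derivation:
After 1 (parentNode): title (no-op, stayed)
After 2 (firstChild): footer
After 3 (nextSibling): span
After 4 (parentNode): title
After 5 (lastChild): td
After 6 (previousSibling): table
After 7 (lastChild): table (no-op, stayed)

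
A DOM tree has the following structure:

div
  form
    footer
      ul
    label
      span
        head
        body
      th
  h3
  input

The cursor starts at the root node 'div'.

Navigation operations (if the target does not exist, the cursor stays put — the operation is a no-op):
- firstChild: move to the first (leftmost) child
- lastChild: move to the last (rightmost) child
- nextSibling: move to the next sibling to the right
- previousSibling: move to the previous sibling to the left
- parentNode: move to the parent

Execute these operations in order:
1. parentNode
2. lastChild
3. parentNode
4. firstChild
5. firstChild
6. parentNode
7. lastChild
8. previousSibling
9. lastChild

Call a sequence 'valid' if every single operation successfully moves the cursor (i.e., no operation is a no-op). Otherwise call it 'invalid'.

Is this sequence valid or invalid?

After 1 (parentNode): div (no-op, stayed)
After 2 (lastChild): input
After 3 (parentNode): div
After 4 (firstChild): form
After 5 (firstChild): footer
After 6 (parentNode): form
After 7 (lastChild): label
After 8 (previousSibling): footer
After 9 (lastChild): ul

Answer: invalid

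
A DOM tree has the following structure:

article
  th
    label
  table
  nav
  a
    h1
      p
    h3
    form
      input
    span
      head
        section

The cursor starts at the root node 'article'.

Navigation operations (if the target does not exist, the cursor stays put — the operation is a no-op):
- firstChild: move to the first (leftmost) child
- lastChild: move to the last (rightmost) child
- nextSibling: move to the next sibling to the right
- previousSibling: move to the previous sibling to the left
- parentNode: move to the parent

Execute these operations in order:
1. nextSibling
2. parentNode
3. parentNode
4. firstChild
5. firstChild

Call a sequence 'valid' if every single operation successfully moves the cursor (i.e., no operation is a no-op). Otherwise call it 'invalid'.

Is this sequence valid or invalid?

Answer: invalid

Derivation:
After 1 (nextSibling): article (no-op, stayed)
After 2 (parentNode): article (no-op, stayed)
After 3 (parentNode): article (no-op, stayed)
After 4 (firstChild): th
After 5 (firstChild): label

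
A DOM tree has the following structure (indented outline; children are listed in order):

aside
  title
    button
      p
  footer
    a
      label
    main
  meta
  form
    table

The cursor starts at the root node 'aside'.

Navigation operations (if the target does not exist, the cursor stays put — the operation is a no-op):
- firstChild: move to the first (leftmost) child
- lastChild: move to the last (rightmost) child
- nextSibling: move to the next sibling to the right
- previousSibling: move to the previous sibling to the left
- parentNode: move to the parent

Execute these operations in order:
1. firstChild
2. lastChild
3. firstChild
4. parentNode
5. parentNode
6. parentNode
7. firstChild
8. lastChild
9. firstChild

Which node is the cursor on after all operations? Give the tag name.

Answer: p

Derivation:
After 1 (firstChild): title
After 2 (lastChild): button
After 3 (firstChild): p
After 4 (parentNode): button
After 5 (parentNode): title
After 6 (parentNode): aside
After 7 (firstChild): title
After 8 (lastChild): button
After 9 (firstChild): p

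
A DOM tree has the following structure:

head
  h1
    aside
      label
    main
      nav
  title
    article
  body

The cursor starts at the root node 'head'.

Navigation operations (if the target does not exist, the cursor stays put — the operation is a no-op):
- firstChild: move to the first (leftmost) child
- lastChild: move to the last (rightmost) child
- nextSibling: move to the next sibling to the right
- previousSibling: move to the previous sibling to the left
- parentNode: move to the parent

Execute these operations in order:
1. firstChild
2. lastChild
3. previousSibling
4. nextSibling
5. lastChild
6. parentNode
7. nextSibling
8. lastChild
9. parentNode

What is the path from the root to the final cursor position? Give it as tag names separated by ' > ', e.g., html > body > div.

Answer: head > h1 > main

Derivation:
After 1 (firstChild): h1
After 2 (lastChild): main
After 3 (previousSibling): aside
After 4 (nextSibling): main
After 5 (lastChild): nav
After 6 (parentNode): main
After 7 (nextSibling): main (no-op, stayed)
After 8 (lastChild): nav
After 9 (parentNode): main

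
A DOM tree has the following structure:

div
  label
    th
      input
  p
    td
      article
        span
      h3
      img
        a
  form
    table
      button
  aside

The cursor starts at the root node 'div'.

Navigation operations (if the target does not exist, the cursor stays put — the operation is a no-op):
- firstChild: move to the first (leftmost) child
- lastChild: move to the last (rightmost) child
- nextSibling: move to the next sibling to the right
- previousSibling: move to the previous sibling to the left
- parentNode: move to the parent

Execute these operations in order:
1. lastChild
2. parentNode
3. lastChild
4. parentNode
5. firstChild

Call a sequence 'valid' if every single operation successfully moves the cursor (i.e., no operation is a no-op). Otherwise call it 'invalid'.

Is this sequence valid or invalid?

After 1 (lastChild): aside
After 2 (parentNode): div
After 3 (lastChild): aside
After 4 (parentNode): div
After 5 (firstChild): label

Answer: valid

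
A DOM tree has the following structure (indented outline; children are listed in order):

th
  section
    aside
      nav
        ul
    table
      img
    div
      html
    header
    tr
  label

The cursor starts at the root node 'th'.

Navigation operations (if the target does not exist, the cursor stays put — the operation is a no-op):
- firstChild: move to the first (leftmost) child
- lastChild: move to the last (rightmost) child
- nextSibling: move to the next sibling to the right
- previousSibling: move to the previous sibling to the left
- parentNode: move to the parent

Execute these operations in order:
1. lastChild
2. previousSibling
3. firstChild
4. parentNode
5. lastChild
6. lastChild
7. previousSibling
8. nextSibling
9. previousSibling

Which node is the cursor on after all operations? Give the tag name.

After 1 (lastChild): label
After 2 (previousSibling): section
After 3 (firstChild): aside
After 4 (parentNode): section
After 5 (lastChild): tr
After 6 (lastChild): tr (no-op, stayed)
After 7 (previousSibling): header
After 8 (nextSibling): tr
After 9 (previousSibling): header

Answer: header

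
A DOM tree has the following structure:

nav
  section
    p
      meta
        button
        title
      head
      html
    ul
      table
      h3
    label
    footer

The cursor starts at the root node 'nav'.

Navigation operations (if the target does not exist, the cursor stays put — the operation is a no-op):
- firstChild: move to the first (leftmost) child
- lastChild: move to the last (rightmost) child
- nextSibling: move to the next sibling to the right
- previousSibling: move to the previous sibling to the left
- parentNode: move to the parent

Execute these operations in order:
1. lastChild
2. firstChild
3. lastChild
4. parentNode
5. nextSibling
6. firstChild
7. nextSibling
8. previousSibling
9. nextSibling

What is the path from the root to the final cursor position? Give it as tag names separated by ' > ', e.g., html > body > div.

Answer: nav > section > ul > h3

Derivation:
After 1 (lastChild): section
After 2 (firstChild): p
After 3 (lastChild): html
After 4 (parentNode): p
After 5 (nextSibling): ul
After 6 (firstChild): table
After 7 (nextSibling): h3
After 8 (previousSibling): table
After 9 (nextSibling): h3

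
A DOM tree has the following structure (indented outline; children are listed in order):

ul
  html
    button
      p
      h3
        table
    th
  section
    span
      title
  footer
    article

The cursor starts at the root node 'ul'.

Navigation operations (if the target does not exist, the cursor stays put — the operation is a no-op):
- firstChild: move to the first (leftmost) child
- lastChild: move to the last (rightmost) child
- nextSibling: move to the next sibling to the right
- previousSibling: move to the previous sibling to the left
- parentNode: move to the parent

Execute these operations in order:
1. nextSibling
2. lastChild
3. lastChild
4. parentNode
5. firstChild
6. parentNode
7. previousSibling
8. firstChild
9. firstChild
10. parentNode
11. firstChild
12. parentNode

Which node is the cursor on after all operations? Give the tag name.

After 1 (nextSibling): ul (no-op, stayed)
After 2 (lastChild): footer
After 3 (lastChild): article
After 4 (parentNode): footer
After 5 (firstChild): article
After 6 (parentNode): footer
After 7 (previousSibling): section
After 8 (firstChild): span
After 9 (firstChild): title
After 10 (parentNode): span
After 11 (firstChild): title
After 12 (parentNode): span

Answer: span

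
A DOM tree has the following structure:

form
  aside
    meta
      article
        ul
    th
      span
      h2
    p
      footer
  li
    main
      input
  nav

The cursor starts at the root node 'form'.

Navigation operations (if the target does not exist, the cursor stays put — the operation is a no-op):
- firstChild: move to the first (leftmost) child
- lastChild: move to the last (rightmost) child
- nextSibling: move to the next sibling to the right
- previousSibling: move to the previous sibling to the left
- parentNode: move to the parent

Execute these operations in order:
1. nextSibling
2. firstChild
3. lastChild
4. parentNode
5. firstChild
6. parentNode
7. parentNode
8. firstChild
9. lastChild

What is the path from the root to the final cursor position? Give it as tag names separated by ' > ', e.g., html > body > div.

Answer: form > aside > p

Derivation:
After 1 (nextSibling): form (no-op, stayed)
After 2 (firstChild): aside
After 3 (lastChild): p
After 4 (parentNode): aside
After 5 (firstChild): meta
After 6 (parentNode): aside
After 7 (parentNode): form
After 8 (firstChild): aside
After 9 (lastChild): p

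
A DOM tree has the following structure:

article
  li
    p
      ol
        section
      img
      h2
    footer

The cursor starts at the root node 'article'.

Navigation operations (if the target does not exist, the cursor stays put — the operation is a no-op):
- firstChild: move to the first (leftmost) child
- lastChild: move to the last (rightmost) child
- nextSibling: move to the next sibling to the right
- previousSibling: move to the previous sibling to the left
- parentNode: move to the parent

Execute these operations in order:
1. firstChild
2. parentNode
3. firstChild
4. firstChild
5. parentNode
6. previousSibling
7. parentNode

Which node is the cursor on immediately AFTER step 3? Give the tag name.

Answer: li

Derivation:
After 1 (firstChild): li
After 2 (parentNode): article
After 3 (firstChild): li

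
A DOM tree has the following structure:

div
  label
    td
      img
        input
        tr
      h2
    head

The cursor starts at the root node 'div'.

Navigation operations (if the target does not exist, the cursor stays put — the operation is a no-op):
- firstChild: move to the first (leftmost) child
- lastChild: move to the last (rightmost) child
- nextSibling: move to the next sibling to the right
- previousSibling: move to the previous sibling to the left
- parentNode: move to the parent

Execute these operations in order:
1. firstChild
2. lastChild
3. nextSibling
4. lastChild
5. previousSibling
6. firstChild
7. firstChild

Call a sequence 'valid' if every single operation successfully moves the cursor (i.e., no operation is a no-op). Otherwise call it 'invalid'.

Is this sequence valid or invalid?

Answer: invalid

Derivation:
After 1 (firstChild): label
After 2 (lastChild): head
After 3 (nextSibling): head (no-op, stayed)
After 4 (lastChild): head (no-op, stayed)
After 5 (previousSibling): td
After 6 (firstChild): img
After 7 (firstChild): input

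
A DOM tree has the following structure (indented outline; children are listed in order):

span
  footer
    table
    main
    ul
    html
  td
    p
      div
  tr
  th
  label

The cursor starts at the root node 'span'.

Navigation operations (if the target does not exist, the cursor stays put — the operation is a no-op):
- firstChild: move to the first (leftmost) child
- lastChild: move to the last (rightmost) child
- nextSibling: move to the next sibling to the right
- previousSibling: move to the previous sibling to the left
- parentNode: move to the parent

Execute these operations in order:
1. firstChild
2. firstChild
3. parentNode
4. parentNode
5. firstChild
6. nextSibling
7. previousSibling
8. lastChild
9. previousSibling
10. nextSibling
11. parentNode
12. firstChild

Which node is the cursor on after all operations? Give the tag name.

Answer: table

Derivation:
After 1 (firstChild): footer
After 2 (firstChild): table
After 3 (parentNode): footer
After 4 (parentNode): span
After 5 (firstChild): footer
After 6 (nextSibling): td
After 7 (previousSibling): footer
After 8 (lastChild): html
After 9 (previousSibling): ul
After 10 (nextSibling): html
After 11 (parentNode): footer
After 12 (firstChild): table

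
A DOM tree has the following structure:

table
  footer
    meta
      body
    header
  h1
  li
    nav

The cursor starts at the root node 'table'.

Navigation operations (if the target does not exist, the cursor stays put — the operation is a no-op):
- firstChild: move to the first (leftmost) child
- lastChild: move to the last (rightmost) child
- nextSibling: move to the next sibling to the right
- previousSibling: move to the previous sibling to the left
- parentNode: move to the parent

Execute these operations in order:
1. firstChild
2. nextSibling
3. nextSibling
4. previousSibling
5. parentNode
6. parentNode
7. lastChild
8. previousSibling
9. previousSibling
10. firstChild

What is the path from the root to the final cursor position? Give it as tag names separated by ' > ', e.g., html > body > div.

Answer: table > footer > meta

Derivation:
After 1 (firstChild): footer
After 2 (nextSibling): h1
After 3 (nextSibling): li
After 4 (previousSibling): h1
After 5 (parentNode): table
After 6 (parentNode): table (no-op, stayed)
After 7 (lastChild): li
After 8 (previousSibling): h1
After 9 (previousSibling): footer
After 10 (firstChild): meta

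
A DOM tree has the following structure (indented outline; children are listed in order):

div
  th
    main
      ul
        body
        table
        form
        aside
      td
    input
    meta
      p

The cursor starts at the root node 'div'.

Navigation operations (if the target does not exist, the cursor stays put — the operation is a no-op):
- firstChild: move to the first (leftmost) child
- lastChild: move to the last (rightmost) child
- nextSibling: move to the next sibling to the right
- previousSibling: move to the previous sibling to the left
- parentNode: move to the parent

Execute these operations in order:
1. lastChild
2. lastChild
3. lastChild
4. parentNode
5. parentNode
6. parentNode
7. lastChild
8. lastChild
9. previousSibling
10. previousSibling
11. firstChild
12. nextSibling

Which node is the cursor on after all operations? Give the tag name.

Answer: td

Derivation:
After 1 (lastChild): th
After 2 (lastChild): meta
After 3 (lastChild): p
After 4 (parentNode): meta
After 5 (parentNode): th
After 6 (parentNode): div
After 7 (lastChild): th
After 8 (lastChild): meta
After 9 (previousSibling): input
After 10 (previousSibling): main
After 11 (firstChild): ul
After 12 (nextSibling): td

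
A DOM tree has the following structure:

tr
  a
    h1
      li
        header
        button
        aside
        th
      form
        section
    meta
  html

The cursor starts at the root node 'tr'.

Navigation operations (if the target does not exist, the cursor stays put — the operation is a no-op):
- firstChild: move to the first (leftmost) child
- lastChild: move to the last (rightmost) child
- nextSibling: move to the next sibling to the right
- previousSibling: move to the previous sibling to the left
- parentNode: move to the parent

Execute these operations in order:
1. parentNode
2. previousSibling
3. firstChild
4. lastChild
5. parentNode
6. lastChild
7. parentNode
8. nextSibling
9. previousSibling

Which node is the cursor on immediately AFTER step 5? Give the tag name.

After 1 (parentNode): tr (no-op, stayed)
After 2 (previousSibling): tr (no-op, stayed)
After 3 (firstChild): a
After 4 (lastChild): meta
After 5 (parentNode): a

Answer: a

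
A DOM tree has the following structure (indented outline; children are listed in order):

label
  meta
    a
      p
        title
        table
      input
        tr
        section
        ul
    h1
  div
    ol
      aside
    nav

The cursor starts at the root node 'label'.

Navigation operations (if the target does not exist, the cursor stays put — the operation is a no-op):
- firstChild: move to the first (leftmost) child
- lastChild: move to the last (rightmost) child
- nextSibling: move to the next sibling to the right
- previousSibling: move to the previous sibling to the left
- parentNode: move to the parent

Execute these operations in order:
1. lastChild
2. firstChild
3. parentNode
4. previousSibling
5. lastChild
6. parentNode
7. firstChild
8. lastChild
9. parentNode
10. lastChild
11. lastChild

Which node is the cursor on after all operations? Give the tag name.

Answer: ul

Derivation:
After 1 (lastChild): div
After 2 (firstChild): ol
After 3 (parentNode): div
After 4 (previousSibling): meta
After 5 (lastChild): h1
After 6 (parentNode): meta
After 7 (firstChild): a
After 8 (lastChild): input
After 9 (parentNode): a
After 10 (lastChild): input
After 11 (lastChild): ul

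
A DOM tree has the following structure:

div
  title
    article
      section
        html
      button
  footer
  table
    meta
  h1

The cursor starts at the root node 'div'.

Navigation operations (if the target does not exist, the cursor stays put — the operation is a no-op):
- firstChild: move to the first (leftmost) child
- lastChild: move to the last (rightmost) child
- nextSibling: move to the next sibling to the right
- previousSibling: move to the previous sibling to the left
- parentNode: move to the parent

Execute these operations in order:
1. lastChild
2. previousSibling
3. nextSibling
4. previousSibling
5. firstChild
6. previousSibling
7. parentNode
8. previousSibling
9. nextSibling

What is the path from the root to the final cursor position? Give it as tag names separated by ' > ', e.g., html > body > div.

After 1 (lastChild): h1
After 2 (previousSibling): table
After 3 (nextSibling): h1
After 4 (previousSibling): table
After 5 (firstChild): meta
After 6 (previousSibling): meta (no-op, stayed)
After 7 (parentNode): table
After 8 (previousSibling): footer
After 9 (nextSibling): table

Answer: div > table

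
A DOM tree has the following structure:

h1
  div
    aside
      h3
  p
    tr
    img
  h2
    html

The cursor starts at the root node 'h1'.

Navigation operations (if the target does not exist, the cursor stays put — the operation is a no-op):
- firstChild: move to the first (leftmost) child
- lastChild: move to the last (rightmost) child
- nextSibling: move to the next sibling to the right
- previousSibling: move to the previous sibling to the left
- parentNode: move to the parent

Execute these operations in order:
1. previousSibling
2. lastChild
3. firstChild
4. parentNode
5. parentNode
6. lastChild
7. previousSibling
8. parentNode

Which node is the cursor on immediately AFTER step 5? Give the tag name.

After 1 (previousSibling): h1 (no-op, stayed)
After 2 (lastChild): h2
After 3 (firstChild): html
After 4 (parentNode): h2
After 5 (parentNode): h1

Answer: h1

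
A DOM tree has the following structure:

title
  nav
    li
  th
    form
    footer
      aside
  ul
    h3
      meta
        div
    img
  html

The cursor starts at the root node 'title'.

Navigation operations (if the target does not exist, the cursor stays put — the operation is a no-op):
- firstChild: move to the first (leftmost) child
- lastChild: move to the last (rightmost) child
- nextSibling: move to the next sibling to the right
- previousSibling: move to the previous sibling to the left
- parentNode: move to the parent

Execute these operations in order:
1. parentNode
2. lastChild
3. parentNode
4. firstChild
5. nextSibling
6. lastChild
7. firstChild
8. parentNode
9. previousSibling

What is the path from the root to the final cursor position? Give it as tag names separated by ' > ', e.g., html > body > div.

After 1 (parentNode): title (no-op, stayed)
After 2 (lastChild): html
After 3 (parentNode): title
After 4 (firstChild): nav
After 5 (nextSibling): th
After 6 (lastChild): footer
After 7 (firstChild): aside
After 8 (parentNode): footer
After 9 (previousSibling): form

Answer: title > th > form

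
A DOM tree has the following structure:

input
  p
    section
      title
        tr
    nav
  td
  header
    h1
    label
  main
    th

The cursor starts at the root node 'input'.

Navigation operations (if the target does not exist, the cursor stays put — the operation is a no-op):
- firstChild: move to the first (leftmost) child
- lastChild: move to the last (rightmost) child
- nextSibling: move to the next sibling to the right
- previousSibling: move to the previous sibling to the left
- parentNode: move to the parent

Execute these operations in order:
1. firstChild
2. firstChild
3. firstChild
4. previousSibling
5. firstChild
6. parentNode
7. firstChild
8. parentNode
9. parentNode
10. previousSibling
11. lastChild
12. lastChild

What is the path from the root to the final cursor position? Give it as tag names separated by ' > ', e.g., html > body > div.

Answer: input > p > section > title > tr

Derivation:
After 1 (firstChild): p
After 2 (firstChild): section
After 3 (firstChild): title
After 4 (previousSibling): title (no-op, stayed)
After 5 (firstChild): tr
After 6 (parentNode): title
After 7 (firstChild): tr
After 8 (parentNode): title
After 9 (parentNode): section
After 10 (previousSibling): section (no-op, stayed)
After 11 (lastChild): title
After 12 (lastChild): tr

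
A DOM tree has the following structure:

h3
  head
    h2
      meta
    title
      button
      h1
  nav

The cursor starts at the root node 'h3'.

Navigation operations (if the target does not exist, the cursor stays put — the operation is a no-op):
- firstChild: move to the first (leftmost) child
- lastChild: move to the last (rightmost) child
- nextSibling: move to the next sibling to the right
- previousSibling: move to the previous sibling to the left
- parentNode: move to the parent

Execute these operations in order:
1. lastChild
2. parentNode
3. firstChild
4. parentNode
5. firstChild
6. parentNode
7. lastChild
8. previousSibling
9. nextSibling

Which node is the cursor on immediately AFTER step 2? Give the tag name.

After 1 (lastChild): nav
After 2 (parentNode): h3

Answer: h3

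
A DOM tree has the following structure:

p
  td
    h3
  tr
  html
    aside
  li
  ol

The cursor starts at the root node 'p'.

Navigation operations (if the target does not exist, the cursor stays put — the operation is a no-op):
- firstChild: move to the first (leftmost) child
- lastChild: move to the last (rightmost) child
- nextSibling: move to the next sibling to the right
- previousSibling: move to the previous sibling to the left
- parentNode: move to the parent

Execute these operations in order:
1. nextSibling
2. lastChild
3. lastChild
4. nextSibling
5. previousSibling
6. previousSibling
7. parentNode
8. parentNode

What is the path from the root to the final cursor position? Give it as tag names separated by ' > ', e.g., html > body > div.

Answer: p

Derivation:
After 1 (nextSibling): p (no-op, stayed)
After 2 (lastChild): ol
After 3 (lastChild): ol (no-op, stayed)
After 4 (nextSibling): ol (no-op, stayed)
After 5 (previousSibling): li
After 6 (previousSibling): html
After 7 (parentNode): p
After 8 (parentNode): p (no-op, stayed)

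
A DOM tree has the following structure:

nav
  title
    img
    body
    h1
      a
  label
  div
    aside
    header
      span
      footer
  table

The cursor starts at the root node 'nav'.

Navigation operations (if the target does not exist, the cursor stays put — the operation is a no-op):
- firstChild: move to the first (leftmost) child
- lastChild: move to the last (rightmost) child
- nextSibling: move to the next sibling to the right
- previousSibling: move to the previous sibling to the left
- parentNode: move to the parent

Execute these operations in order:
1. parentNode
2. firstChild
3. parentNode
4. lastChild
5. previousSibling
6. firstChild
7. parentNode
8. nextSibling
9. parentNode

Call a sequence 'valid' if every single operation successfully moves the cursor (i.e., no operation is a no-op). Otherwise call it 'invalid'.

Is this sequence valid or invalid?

Answer: invalid

Derivation:
After 1 (parentNode): nav (no-op, stayed)
After 2 (firstChild): title
After 3 (parentNode): nav
After 4 (lastChild): table
After 5 (previousSibling): div
After 6 (firstChild): aside
After 7 (parentNode): div
After 8 (nextSibling): table
After 9 (parentNode): nav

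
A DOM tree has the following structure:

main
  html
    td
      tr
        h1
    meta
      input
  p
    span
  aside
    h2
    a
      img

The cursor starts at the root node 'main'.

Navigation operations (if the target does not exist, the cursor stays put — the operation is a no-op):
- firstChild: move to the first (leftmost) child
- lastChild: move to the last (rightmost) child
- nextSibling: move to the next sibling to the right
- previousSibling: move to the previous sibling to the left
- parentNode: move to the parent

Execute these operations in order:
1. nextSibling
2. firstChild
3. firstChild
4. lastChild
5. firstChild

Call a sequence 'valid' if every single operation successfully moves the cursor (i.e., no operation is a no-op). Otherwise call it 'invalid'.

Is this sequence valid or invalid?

Answer: invalid

Derivation:
After 1 (nextSibling): main (no-op, stayed)
After 2 (firstChild): html
After 3 (firstChild): td
After 4 (lastChild): tr
After 5 (firstChild): h1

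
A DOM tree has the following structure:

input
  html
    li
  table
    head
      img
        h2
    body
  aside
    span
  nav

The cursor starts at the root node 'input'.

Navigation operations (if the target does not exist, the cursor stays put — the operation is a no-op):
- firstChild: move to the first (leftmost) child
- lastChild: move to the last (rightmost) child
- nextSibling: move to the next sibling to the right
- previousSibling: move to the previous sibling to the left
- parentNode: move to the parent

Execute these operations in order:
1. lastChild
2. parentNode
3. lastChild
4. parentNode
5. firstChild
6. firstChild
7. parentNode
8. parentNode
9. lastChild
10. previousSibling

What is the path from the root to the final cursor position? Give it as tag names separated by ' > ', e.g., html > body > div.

Answer: input > aside

Derivation:
After 1 (lastChild): nav
After 2 (parentNode): input
After 3 (lastChild): nav
After 4 (parentNode): input
After 5 (firstChild): html
After 6 (firstChild): li
After 7 (parentNode): html
After 8 (parentNode): input
After 9 (lastChild): nav
After 10 (previousSibling): aside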